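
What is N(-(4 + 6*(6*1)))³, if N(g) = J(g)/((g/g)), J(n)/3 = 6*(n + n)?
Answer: -2985984000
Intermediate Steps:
J(n) = 36*n (J(n) = 3*(6*(n + n)) = 3*(6*(2*n)) = 3*(12*n) = 36*n)
N(g) = 36*g (N(g) = (36*g)/((g/g)) = (36*g)/1 = (36*g)*1 = 36*g)
N(-(4 + 6*(6*1)))³ = (36*(-(4 + 6*(6*1))))³ = (36*(-(4 + 6*6)))³ = (36*(-(4 + 36)))³ = (36*(-1*40))³ = (36*(-40))³ = (-1440)³ = -2985984000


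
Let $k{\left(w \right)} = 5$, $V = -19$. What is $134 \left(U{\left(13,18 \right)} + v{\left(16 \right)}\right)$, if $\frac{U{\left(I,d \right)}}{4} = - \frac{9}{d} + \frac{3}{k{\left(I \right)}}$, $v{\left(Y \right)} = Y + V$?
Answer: $- \frac{1742}{5} \approx -348.4$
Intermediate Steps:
$v{\left(Y \right)} = -19 + Y$ ($v{\left(Y \right)} = Y - 19 = -19 + Y$)
$U{\left(I,d \right)} = \frac{12}{5} - \frac{36}{d}$ ($U{\left(I,d \right)} = 4 \left(- \frac{9}{d} + \frac{3}{5}\right) = 4 \left(\frac{3}{5} - \frac{9}{d}\right) = \frac{12}{5} - \frac{36}{d}$)
$134 \left(U{\left(13,18 \right)} + v{\left(16 \right)}\right) = 134 \left(\left(\frac{12}{5} - \frac{36}{18}\right) + \left(-19 + 16\right)\right) = 134 \left(\left(\frac{12}{5} - 2\right) - 3\right) = 134 \left(\frac{2}{5} - 3\right) = 134 \left(- \frac{13}{5}\right) = - \frac{1742}{5}$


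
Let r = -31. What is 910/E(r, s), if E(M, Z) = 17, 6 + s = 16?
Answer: 910/17 ≈ 53.529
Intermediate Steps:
s = 10 (s = -6 + 16 = 10)
910/E(r, s) = 910/17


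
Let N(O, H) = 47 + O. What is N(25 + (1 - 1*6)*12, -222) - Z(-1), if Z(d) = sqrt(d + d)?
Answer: 12 - I*sqrt(2) ≈ 12.0 - 1.4142*I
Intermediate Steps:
Z(d) = sqrt(2)*sqrt(d) (Z(d) = sqrt(2*d) = sqrt(2)*sqrt(d))
N(25 + (1 - 1*6)*12, -222) - Z(-1) = (47 + (25 + (1 - 1*6)*12)) - sqrt(2)*sqrt(-1) = (47 + (25 + (1 - 6)*12)) - sqrt(2)*I = (47 + (25 - 5*12)) - I*sqrt(2) = (47 + (25 - 60)) - I*sqrt(2) = (47 - 35) - I*sqrt(2) = 12 - I*sqrt(2)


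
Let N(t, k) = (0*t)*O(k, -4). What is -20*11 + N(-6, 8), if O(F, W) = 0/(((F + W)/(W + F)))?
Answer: -220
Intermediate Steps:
O(F, W) = 0 (O(F, W) = 0/(((F + W)/(F + W))) = 0/1 = 0*1 = 0)
N(t, k) = 0 (N(t, k) = (0*t)*0 = 0*0 = 0)
-20*11 + N(-6, 8) = -20*11 + 0 = -220 + 0 = -220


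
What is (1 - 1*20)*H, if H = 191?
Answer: -3629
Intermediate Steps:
(1 - 1*20)*H = (1 - 1*20)*191 = (1 - 20)*191 = -19*191 = -3629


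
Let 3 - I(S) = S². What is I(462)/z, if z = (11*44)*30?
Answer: -71147/4840 ≈ -14.700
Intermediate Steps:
I(S) = 3 - S²
z = 14520 (z = 484*30 = 14520)
I(462)/z = (3 - 1*462²)/14520 = (3 - 1*213444)*(1/14520) = (3 - 213444)*(1/14520) = -213441*1/14520 = -71147/4840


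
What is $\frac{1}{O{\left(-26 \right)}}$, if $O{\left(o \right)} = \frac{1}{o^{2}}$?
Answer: $676$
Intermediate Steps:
$O{\left(o \right)} = \frac{1}{o^{2}}$
$\frac{1}{O{\left(-26 \right)}} = \frac{1}{\frac{1}{676}} = 676$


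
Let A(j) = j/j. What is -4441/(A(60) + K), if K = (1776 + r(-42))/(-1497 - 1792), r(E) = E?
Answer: -14606449/1555 ≈ -9393.2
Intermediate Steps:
A(j) = 1
K = -1734/3289 (K = (1776 - 42)/(-1497 - 1792) = 1734/(-3289) = 1734*(-1/3289) = -1734/3289 ≈ -0.52721)
-4441/(A(60) + K) = -4441/(1 - 1734/3289) = -4441/1555/3289 = -4441*3289/1555 = -14606449/1555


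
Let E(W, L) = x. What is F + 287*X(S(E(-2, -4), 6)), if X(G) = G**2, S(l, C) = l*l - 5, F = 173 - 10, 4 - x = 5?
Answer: 4755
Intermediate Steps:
x = -1 (x = 4 - 1*5 = 4 - 5 = -1)
E(W, L) = -1
F = 163
S(l, C) = -5 + l**2 (S(l, C) = l**2 - 5 = -5 + l**2)
F + 287*X(S(E(-2, -4), 6)) = 163 + 287*(-5 + (-1)**2)**2 = 163 + 287*(-5 + 1)**2 = 163 + 287*(-4)**2 = 163 + 287*16 = 163 + 4592 = 4755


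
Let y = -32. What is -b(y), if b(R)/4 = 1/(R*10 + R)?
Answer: 1/88 ≈ 0.011364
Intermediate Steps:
b(R) = 4/(11*R) (b(R) = 4/(R*10 + R) = 4/(10*R + R) = 4/((11*R)) = 4*(1/(11*R)) = 4/(11*R))
-b(y) = -4/(11*(-32)) = -4*(-1)/(11*32) = -1*(-1/88) = 1/88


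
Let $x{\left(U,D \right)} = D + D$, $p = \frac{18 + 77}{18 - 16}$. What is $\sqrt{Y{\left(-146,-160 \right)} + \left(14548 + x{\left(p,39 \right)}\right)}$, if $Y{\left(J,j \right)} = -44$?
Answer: $\sqrt{14582} \approx 120.76$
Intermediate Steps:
$p = \frac{95}{2} \approx 47.5$
$x{\left(U,D \right)} = 2 D$
$\sqrt{Y{\left(-146,-160 \right)} + \left(14548 + x{\left(p,39 \right)}\right)} = \sqrt{-44 + \left(14548 + 2 \cdot 39\right)} = \sqrt{-44 + \left(14548 + 78\right)} = \sqrt{-44 + 14626} = \sqrt{14582}$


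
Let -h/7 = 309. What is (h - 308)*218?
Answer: -538678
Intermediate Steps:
h = -2163 (h = -7*309 = -2163)
(h - 308)*218 = (-2163 - 308)*218 = -2471*218 = -538678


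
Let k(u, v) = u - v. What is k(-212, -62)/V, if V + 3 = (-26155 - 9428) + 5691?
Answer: 10/1993 ≈ 0.0050176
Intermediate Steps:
V = -29895 (V = -3 + ((-26155 - 9428) + 5691) = -3 + (-35583 + 5691) = -3 - 29892 = -29895)
k(-212, -62)/V = (-212 - 1*(-62))/(-29895) = (-212 + 62)*(-1/29895) = -150*(-1/29895) = 10/1993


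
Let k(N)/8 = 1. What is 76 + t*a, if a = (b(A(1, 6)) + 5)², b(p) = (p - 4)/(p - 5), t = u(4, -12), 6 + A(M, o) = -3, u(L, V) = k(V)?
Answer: 17502/49 ≈ 357.18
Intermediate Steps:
k(N) = 8 (k(N) = 8*1 = 8)
u(L, V) = 8
A(M, o) = -9 (A(M, o) = -6 - 3 = -9)
t = 8
b(p) = (-4 + p)/(-5 + p)
a = 6889/196 (a = ((-4 - 9)/(-5 - 9) + 5)² = (-13/(-14) + 5)² = (-1/14*(-13) + 5)² = (13/14 + 5)² = (83/14)² = 6889/196 ≈ 35.148)
76 + t*a = 76 + 8*(6889/196) = 76 + 13778/49 = 17502/49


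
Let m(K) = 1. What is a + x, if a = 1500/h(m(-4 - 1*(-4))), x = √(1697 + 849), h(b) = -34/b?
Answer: -750/17 + √2546 ≈ 6.3403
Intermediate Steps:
x = √2546 ≈ 50.458
a = -750/17 (a = 1500/((-34/1)) = 1500/((-34*1)) = 1500/(-34) = 1500*(-1/34) = -750/17 ≈ -44.118)
a + x = -750/17 + √2546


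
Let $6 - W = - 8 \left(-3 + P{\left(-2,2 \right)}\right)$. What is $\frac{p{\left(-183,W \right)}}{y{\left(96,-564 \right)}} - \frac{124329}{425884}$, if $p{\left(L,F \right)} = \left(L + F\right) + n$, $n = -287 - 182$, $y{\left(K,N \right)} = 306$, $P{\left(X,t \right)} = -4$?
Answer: $- \frac{1101357}{425884} \approx -2.586$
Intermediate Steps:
$n = -469$
$W = -50$ ($W = 6 - - 8 \left(-3 - 4\right) = 6 - \left(-8\right) \left(-7\right) = 6 - 56 = -50$)
$p{\left(L,F \right)} = -469 + F + L$ ($p{\left(L,F \right)} = \left(L + F\right) - 469 = \left(F + L\right) - 469 = -469 + F + L$)
$\frac{p{\left(-183,W \right)}}{y{\left(96,-564 \right)}} - \frac{124329}{425884} = \frac{-469 - 50 - 183}{306} - \frac{124329}{425884} = \left(-702\right) \frac{1}{306} - \frac{124329}{425884} = - \frac{39}{17} - \frac{124329}{425884} = - \frac{1101357}{425884}$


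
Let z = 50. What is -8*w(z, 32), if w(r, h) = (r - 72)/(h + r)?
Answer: 88/41 ≈ 2.1463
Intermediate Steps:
w(r, h) = (-72 + r)/(h + r)
-8*w(z, 32) = -8*(-72 + 50)/(32 + 50) = -8*(-22)/82 = -4*(-22)/41 = -8*(-11/41) = 88/41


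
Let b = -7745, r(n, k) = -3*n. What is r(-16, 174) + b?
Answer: -7697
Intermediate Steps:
r(-16, 174) + b = -3*(-16) - 7745 = 48 - 7745 = -7697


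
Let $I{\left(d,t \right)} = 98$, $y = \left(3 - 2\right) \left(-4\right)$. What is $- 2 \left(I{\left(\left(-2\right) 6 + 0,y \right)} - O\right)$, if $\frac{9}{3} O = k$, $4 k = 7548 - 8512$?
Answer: $- \frac{1070}{3} \approx -356.67$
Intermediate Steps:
$y = -4$ ($y = 1 \left(-4\right) = -4$)
$k = -241$ ($k = \frac{7548 - 8512}{4} = \frac{1}{4} \left(-964\right) = -241$)
$O = - \frac{241}{3}$ ($O = \frac{1}{3} \left(-241\right) = - \frac{241}{3} \approx -80.333$)
$- 2 \left(I{\left(\left(-2\right) 6 + 0,y \right)} - O\right) = - 2 \left(98 - - \frac{241}{3}\right) = - 2 \left(98 + \frac{241}{3}\right) = \left(-2\right) \frac{535}{3} = - \frac{1070}{3}$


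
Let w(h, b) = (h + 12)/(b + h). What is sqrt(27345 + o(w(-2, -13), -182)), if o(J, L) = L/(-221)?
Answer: sqrt(7902943)/17 ≈ 165.37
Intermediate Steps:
w(h, b) = (12 + h)/(b + h)
o(J, L) = -L/221 (o(J, L) = L*(-1/221) = -L/221)
sqrt(27345 + o(w(-2, -13), -182)) = sqrt(27345 - 1/221*(-182)) = sqrt(27345 + 14/17) = sqrt(464879/17) = sqrt(7902943)/17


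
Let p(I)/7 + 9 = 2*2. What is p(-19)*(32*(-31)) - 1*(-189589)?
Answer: 224309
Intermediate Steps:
p(I) = -35 (p(I) = -63 + 7*(2*2) = -63 + 7*4 = -63 + 28 = -35)
p(-19)*(32*(-31)) - 1*(-189589) = -1120*(-31) - 1*(-189589) = -35*(-992) + 189589 = 34720 + 189589 = 224309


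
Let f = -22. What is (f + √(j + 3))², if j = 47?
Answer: 534 - 220*√2 ≈ 222.87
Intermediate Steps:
(f + √(j + 3))² = (-22 + √(47 + 3))² = (-22 + √50)² = (-22 + 5*√2)²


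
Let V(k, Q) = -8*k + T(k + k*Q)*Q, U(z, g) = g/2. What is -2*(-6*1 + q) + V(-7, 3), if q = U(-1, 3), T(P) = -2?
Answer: 59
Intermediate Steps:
U(z, g) = g/2 (U(z, g) = g*(½) = g/2)
q = 3/2 (q = (½)*3 = 3/2 ≈ 1.5000)
V(k, Q) = -8*k - 2*Q
-2*(-6*1 + q) + V(-7, 3) = -2*(-6*1 + 3/2) + (-8*(-7) - 2*3) = -2*(-6 + 3/2) + (56 - 6) = -2*(-9/2) + 50 = 9 + 50 = 59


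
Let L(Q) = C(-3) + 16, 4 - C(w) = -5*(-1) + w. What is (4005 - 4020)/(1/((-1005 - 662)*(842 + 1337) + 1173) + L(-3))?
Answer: -54468300/65361959 ≈ -0.83333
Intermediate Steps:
C(w) = -1 - w (C(w) = 4 - (-5*(-1) + w) = 4 - (5 + w) = 4 + (-5 - w) = -1 - w)
L(Q) = 18 (L(Q) = (-1 - 1*(-3)) + 16 = (-1 + 3) + 16 = 2 + 16 = 18)
(4005 - 4020)/(1/((-1005 - 662)*(842 + 1337) + 1173) + L(-3)) = (4005 - 4020)/(1/((-1005 - 662)*(842 + 1337) + 1173) + 18) = -15/(1/(-1667*2179 + 1173) + 18) = -15/(1/(-3632393 + 1173) + 18) = -15/(1/(-3631220) + 18) = -15/(-1/3631220 + 18) = -15/65361959/3631220 = -15*3631220/65361959 = -54468300/65361959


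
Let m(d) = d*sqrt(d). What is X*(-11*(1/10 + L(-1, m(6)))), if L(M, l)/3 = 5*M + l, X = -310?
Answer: -50809 + 61380*sqrt(6) ≈ 99541.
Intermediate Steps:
m(d) = d**(3/2)
L(M, l) = 3*l + 15*M (L(M, l) = 3*(5*M + l) = 3*(l + 5*M) = 3*l + 15*M)
X*(-11*(1/10 + L(-1, m(6)))) = -(-3410)*(1/10 + (3*6**(3/2) + 15*(-1))) = -(-3410)*(1/10 + (3*(6*sqrt(6)) - 15)) = -(-3410)*(1/10 + (18*sqrt(6) - 15)) = -(-3410)*(1/10 + (-15 + 18*sqrt(6))) = -(-3410)*(-149/10 + 18*sqrt(6)) = -310*(1639/10 - 198*sqrt(6)) = -50809 + 61380*sqrt(6)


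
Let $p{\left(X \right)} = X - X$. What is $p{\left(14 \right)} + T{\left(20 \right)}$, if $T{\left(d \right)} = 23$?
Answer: $23$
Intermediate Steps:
$p{\left(X \right)} = 0$
$p{\left(14 \right)} + T{\left(20 \right)} = 0 + 23 = 23$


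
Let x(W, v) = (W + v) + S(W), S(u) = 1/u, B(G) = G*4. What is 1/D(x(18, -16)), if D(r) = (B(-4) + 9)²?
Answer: 1/49 ≈ 0.020408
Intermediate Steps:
B(G) = 4*G
S(u) = 1/u
x(W, v) = W + v + 1/W (x(W, v) = (W + v) + 1/W = W + v + 1/W)
D(r) = 49 (D(r) = (4*(-4) + 9)² = (-16 + 9)² = (-7)² = 49)
1/D(x(18, -16)) = 1/49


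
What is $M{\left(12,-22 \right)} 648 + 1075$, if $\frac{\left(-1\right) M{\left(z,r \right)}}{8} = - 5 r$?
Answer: $-569165$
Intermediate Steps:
$M{\left(z,r \right)} = 40 r$ ($M{\left(z,r \right)} = - 8 \left(- 5 r\right) = 40 r$)
$M{\left(12,-22 \right)} 648 + 1075 = 40 \left(-22\right) 648 + 1075 = \left(-880\right) 648 + 1075 = -570240 + 1075 = -569165$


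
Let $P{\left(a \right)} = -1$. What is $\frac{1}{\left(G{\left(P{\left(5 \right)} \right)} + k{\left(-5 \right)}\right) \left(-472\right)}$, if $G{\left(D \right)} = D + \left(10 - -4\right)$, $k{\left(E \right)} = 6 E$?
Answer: $\frac{1}{8024} \approx 0.00012463$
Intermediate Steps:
$G{\left(D \right)} = 14 + D$ ($G{\left(D \right)} = D + \left(10 + 4\right) = D + 14 = 14 + D$)
$\frac{1}{\left(G{\left(P{\left(5 \right)} \right)} + k{\left(-5 \right)}\right) \left(-472\right)} = \frac{1}{\left(\left(14 - 1\right) + 6 \left(-5\right)\right) \left(-472\right)} = \frac{1}{\left(13 - 30\right) \left(-472\right)} = \frac{1}{\left(-17\right) \left(-472\right)} = \frac{1}{8024}$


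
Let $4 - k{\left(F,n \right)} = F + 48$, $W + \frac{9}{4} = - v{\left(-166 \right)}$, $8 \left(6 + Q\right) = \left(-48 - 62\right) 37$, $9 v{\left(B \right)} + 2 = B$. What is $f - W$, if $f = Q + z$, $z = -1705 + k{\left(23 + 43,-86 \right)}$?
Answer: $- \frac{14077}{6} \approx -2346.2$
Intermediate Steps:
$v{\left(B \right)} = - \frac{2}{9} + \frac{B}{9}$
$Q = - \frac{2059}{4}$ ($Q = -6 + \frac{\left(-48 - 62\right) 37}{8} = -6 + \frac{\left(-110\right) 37}{8} = -6 + \frac{1}{8} \left(-4070\right) = -6 - \frac{2035}{4} = - \frac{2059}{4} \approx -514.75$)
$W = \frac{197}{12}$ ($W = - \frac{9}{4} - \left(- \frac{2}{9} + \frac{1}{9} \left(-166\right)\right) = - \frac{9}{4} - \left(- \frac{2}{9} - \frac{166}{9}\right) = - \frac{9}{4} - - \frac{56}{3} = - \frac{9}{4} + \frac{56}{3} = \frac{197}{12} \approx 16.417$)
$k{\left(F,n \right)} = -44 - F$ ($k{\left(F,n \right)} = 4 - \left(F + 48\right) = 4 - \left(48 + F\right) = -44 - F$)
$z = -1815$ ($z = -1705 - 110 = -1815$)
$f = - \frac{9319}{4}$ ($f = - \frac{2059}{4} - 1815 = - \frac{9319}{4} \approx -2329.8$)
$f - W = - \frac{9319}{4} - \frac{197}{12} = - \frac{14077}{6}$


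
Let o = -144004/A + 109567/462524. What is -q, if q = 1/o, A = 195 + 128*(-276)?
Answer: -2321407956/10064960501 ≈ -0.23064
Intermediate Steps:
A = -35133 (A = 195 - 35328 = -35133)
o = 10064960501/2321407956 (o = -144004/(-35133) + 109567/462524 = -144004*(-1/35133) + 109567*(1/462524) = 20572/5019 + 109567/462524 = 10064960501/2321407956 ≈ 4.3357)
q = 2321407956/10064960501 (q = 1/(10064960501/2321407956) = 2321407956/10064960501 ≈ 0.23064)
-q = -1*2321407956/10064960501 = -2321407956/10064960501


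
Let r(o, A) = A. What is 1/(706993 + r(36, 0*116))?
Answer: 1/706993 ≈ 1.4144e-6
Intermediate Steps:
1/(706993 + r(36, 0*116)) = 1/(706993 + 0*116) = 1/(706993 + 0) = 1/706993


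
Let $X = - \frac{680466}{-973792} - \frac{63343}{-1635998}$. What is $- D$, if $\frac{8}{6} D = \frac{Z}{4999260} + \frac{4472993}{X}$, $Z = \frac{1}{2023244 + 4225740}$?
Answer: $- \frac{52653512404482166210820403823}{11575203658331589368960} \approx -4.5488 \cdot 10^{6}$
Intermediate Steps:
$Z = \frac{1}{6248984} \approx 1.6003 \cdot 10^{-7}$
$X = \frac{41961568633}{56897205872}$ ($X = \left(-680466\right) \left(- \frac{1}{973792}\right) - - \frac{9049}{233714} = \frac{340233}{486896} + \frac{9049}{233714} = \frac{41961568633}{56897205872} \approx 0.7375$)
$D = \frac{52653512404482166210820403823}{11575203658331589368960}$ ($D = \frac{3 \left(\frac{1}{6248984 \cdot 4999260} + \frac{4472993}{\frac{41961568633}{56897205872}}\right)}{4} = \frac{3 \left(\frac{1}{6248984} \cdot \frac{1}{4999260} + 4472993 \cdot \frac{56897205872}{41961568633}\right)}{4} = \frac{3 \left(\frac{1}{31240295751840} + \frac{254500803585014896}{41961568633}\right)}{4} = \frac{3}{4} \cdot \frac{52653512404482166210820403823}{8681402743748692026720} = \frac{52653512404482166210820403823}{11575203658331589368960} \approx 4.5488 \cdot 10^{6}$)
$- D = \left(-1\right) \frac{52653512404482166210820403823}{11575203658331589368960} = - \frac{52653512404482166210820403823}{11575203658331589368960}$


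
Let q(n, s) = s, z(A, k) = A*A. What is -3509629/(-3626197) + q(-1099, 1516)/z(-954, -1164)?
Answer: 799916705404/825064977213 ≈ 0.96952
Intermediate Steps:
z(A, k) = A**2
-3509629/(-3626197) + q(-1099, 1516)/z(-954, -1164) = -3509629/(-3626197) + 1516/((-954)**2) = -3509629*(-1/3626197) + 1516/910116 = 3509629/3626197 + 1516*(1/910116) = 3509629/3626197 + 379/227529 = 799916705404/825064977213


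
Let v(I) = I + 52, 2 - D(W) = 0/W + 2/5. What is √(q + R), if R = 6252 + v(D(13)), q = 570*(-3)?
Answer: √114890/5 ≈ 67.791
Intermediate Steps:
D(W) = 8/5 (D(W) = 2 - (0/W + 2/5) = 2 - (0 + 2*(⅕)) = 2 - (0 + ⅖) = 2 - 1*⅖ = 2 - ⅖ = 8/5)
v(I) = 52 + I
q = -1710
R = 31528/5 (R = 6252 + (52 + 8/5) = 6252 + 268/5 = 31528/5 ≈ 6305.6)
√(q + R) = √(-1710 + 31528/5) = √(22978/5) = √114890/5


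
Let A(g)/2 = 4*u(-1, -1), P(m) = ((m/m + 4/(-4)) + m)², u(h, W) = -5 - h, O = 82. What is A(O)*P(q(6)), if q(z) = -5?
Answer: -800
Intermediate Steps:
P(m) = m² (P(m) = ((1 + 4*(-¼)) + m)² = ((1 - 1) + m)² = (0 + m)² = m²)
A(g) = -32 (A(g) = 2*(4*(-5 - 1*(-1))) = 2*(4*(-5 + 1)) = 2*(4*(-4)) = 2*(-16) = -32)
A(O)*P(q(6)) = -32*(-5)² = -32*25 = -800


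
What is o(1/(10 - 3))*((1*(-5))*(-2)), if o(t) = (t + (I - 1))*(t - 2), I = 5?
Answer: -3770/49 ≈ -76.939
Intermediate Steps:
o(t) = (-2 + t)*(4 + t) (o(t) = (t + (5 - 1))*(t - 2) = (t + 4)*(-2 + t) = (4 + t)*(-2 + t) = (-2 + t)*(4 + t))
o(1/(10 - 3))*((1*(-5))*(-2)) = (-8 + (1/(10 - 3))² + 2/(10 - 3))*((1*(-5))*(-2)) = (-8 + (1/7)² + 2/7)*(-5*(-2)) = (-8 + (⅐)² + 2*(⅐))*10 = (-8 + 1/49 + 2/7)*10 = -377/49*10 = -3770/49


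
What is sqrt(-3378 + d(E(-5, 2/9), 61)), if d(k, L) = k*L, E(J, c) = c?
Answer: 2*I*sqrt(7570)/3 ≈ 58.004*I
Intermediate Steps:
d(k, L) = L*k
sqrt(-3378 + d(E(-5, 2/9), 61)) = sqrt(-3378 + 61*(2/9)) = sqrt(-3378 + 122/9) = sqrt(-30280/9) = 2*I*sqrt(7570)/3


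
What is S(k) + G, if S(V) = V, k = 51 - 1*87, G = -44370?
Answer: -44406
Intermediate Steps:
k = -36 (k = 51 - 87 = -36)
S(k) + G = -36 - 44370 = -44406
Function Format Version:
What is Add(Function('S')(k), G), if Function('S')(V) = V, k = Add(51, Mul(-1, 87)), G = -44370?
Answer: -44406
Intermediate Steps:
k = -36 (k = Add(51, -87) = -36)
Add(Function('S')(k), G) = Add(-36, -44370) = -44406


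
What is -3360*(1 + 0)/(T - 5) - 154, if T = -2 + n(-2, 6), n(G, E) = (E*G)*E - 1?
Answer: -112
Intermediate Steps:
n(G, E) = -1 + G*E**2 (n(G, E) = G*E**2 - 1 = -1 + G*E**2)
T = -75 (T = -2 + (-1 - 2*6**2) = -2 + (-1 - 2*36) = -2 + (-1 - 72) = -2 - 73 = -75)
-3360*(1 + 0)/(T - 5) - 154 = -3360*(1 + 0)/(-75 - 5) - 154 = -3360*1/(-80) - 154 = -3360*1*(-1/80) - 154 = -3360*(-1)/80 - 154 = -112*(-3/8) - 154 = 42 - 154 = -112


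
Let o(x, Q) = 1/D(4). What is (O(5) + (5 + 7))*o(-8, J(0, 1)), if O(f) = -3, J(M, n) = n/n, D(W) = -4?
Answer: -9/4 ≈ -2.2500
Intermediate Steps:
J(M, n) = 1
o(x, Q) = -¼ (o(x, Q) = 1/(-4) = -¼)
(O(5) + (5 + 7))*o(-8, J(0, 1)) = (-3 + (5 + 7))*(-¼) = (-3 + 12)*(-¼) = 9*(-¼) = -9/4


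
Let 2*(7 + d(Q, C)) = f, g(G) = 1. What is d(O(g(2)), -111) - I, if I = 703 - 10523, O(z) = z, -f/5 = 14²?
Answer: 9323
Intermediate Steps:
f = -980 (f = -5*14² = -5*196 = -980)
d(Q, C) = -497 (d(Q, C) = -7 + (½)*(-980) = -7 - 490 = -497)
I = -9820
d(O(g(2)), -111) - I = -497 - 1*(-9820) = -497 + 9820 = 9323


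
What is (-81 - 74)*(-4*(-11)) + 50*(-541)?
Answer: -33870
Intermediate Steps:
(-81 - 74)*(-4*(-11)) + 50*(-541) = -155*44 - 27050 = -6820 - 27050 = -33870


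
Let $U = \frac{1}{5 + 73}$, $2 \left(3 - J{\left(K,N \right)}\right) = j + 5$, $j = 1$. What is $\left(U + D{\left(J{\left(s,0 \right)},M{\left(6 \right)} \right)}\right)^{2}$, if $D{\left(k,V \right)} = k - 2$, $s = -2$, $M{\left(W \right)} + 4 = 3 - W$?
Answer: $\frac{24025}{6084} \approx 3.9489$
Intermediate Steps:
$M{\left(W \right)} = -1 - W$ ($M{\left(W \right)} = -4 - \left(-3 + W\right) = -1 - W$)
$J{\left(K,N \right)} = 0$ ($J{\left(K,N \right)} = 3 - \frac{1 + 5}{2} = 3 - 3 = 0$)
$D{\left(k,V \right)} = -2 + k$
$U = \frac{1}{78} \approx 0.012821$
$\left(U + D{\left(J{\left(s,0 \right)},M{\left(6 \right)} \right)}\right)^{2} = \left(\frac{1}{78} + \left(-2 + 0\right)\right)^{2} = \left(\frac{1}{78} - 2\right)^{2} = \left(- \frac{155}{78}\right)^{2} = \frac{24025}{6084}$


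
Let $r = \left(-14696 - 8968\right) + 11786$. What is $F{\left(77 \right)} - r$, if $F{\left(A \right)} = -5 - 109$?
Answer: $11764$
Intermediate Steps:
$F{\left(A \right)} = -114$ ($F{\left(A \right)} = -5 - 109 = -114$)
$r = -11878$ ($r = -23664 + 11786 = -11878$)
$F{\left(77 \right)} - r = -114 - -11878 = -114 + 11878 = 11764$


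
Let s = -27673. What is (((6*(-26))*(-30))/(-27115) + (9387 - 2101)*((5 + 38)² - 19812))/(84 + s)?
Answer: 709753661750/149615147 ≈ 4743.9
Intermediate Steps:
(((6*(-26))*(-30))/(-27115) + (9387 - 2101)*((5 + 38)² - 19812))/(84 + s) = (((6*(-26))*(-30))/(-27115) + (9387 - 2101)*((5 + 38)² - 19812))/(84 - 27673) = (-156*(-30)*(-1/27115) + 7286*(43² - 19812))/(-27589) = (4680*(-1/27115) + 7286*(1849 - 19812))*(-1/27589) = (-936/5423 + 7286*(-17963))*(-1/27589) = (-936/5423 - 130878418)*(-1/27589) = -709753661750/5423*(-1/27589) = 709753661750/149615147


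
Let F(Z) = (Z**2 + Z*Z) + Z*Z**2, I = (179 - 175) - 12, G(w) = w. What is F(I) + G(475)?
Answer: 91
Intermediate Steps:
I = -8 (I = 4 - 12 = -8)
F(Z) = Z**3 + 2*Z**2 (F(Z) = (Z**2 + Z**2) + Z**3 = 2*Z**2 + Z**3 = Z**3 + 2*Z**2)
F(I) + G(475) = (-8)**2*(2 - 8) + 475 = 64*(-6) + 475 = -384 + 475 = 91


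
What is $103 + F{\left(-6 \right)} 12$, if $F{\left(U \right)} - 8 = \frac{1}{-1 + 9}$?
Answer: $\frac{401}{2} \approx 200.5$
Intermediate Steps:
$F{\left(U \right)} = \frac{65}{8}$ ($F{\left(U \right)} = 8 + \frac{1}{-1 + 9} = 8 + \frac{1}{8} = \frac{65}{8}$)
$103 + F{\left(-6 \right)} 12 = 103 + \frac{65}{8} \cdot 12 = 103 + \frac{195}{2} = \frac{401}{2}$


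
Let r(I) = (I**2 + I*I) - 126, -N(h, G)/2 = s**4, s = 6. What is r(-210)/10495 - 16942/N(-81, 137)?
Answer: 203047049/13601520 ≈ 14.928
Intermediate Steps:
N(h, G) = -2592 (N(h, G) = -2*6**4 = -2*1296 = -2592)
r(I) = -126 + 2*I**2 (r(I) = (I**2 + I**2) - 126 = 2*I**2 - 126 = -126 + 2*I**2)
r(-210)/10495 - 16942/N(-81, 137) = (-126 + 2*(-210)**2)/10495 - 16942/(-2592) = (-126 + 2*44100)*(1/10495) - 16942*(-1/2592) = (-126 + 88200)*(1/10495) + 8471/1296 = 88074*(1/10495) + 8471/1296 = 88074/10495 + 8471/1296 = 203047049/13601520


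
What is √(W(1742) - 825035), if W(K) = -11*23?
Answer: 2*I*√206322 ≈ 908.45*I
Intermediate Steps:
W(K) = -253
√(W(1742) - 825035) = √(-253 - 825035) = √(-825288) = 2*I*√206322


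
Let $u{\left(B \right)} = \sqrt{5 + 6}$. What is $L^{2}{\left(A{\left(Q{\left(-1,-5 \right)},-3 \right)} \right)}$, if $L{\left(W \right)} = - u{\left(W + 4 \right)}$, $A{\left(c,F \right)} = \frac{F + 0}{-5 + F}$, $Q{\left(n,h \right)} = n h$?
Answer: $11$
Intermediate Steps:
$Q{\left(n,h \right)} = h n$
$u{\left(B \right)} = \sqrt{11}$
$A{\left(c,F \right)} = \frac{F}{-5 + F}$
$L{\left(W \right)} = - \sqrt{11}$
$L^{2}{\left(A{\left(Q{\left(-1,-5 \right)},-3 \right)} \right)} = \left(- \sqrt{11}\right)^{2} = 11$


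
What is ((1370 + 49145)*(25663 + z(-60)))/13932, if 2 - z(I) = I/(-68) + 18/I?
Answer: 14692964651/157896 ≈ 93055.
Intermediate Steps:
z(I) = 2 - 18/I + I/68 (z(I) = 2 - (I/(-68) + 18/I) = 2 - (I*(-1/68) + 18/I) = 2 - (-I/68 + 18/I) = 2 - (18/I - I/68) = 2 + (-18/I + I/68) = 2 - 18/I + I/68)
((1370 + 49145)*(25663 + z(-60)))/13932 = ((1370 + 49145)*(25663 + (2 - 18/(-60) + (1/68)*(-60))))/13932 = (50515*(25663 + (2 - 18*(-1/60) - 15/17)))*(1/13932) = (50515*(25663 + (2 + 3/10 - 15/17)))*(1/13932) = (50515*(25663 + 241/170))*(1/13932) = (50515*(4362951/170))*(1/13932) = (44078893953/34)*(1/13932) = 14692964651/157896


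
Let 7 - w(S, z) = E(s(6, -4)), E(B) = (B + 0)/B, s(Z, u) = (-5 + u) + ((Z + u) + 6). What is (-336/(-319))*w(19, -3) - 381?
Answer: -119523/319 ≈ -374.68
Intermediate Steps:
s(Z, u) = 1 + Z + 2*u (s(Z, u) = (-5 + u) + (6 + Z + u) = 1 + Z + 2*u)
E(B) = 1 (E(B) = B/B = 1)
w(S, z) = 6 (w(S, z) = 7 - 1*1 = 7 - 1 = 6)
(-336/(-319))*w(19, -3) - 381 = -336/(-319)*6 - 381 = -336*(-1/319)*6 - 381 = (336/319)*6 - 381 = 2016/319 - 381 = -119523/319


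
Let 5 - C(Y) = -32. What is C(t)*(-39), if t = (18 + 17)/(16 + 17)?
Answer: -1443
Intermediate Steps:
t = 35/33 ≈ 1.0606
C(Y) = 37 (C(Y) = 5 - 1*(-32) = 5 + 32 = 37)
C(t)*(-39) = 37*(-39) = -1443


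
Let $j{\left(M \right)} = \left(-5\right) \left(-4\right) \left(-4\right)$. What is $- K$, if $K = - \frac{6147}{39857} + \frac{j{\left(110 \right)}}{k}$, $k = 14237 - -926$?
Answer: $\frac{96395521}{604351691} \approx 0.1595$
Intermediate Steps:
$j{\left(M \right)} = -80$ ($j{\left(M \right)} = 20 \left(-4\right) = -80$)
$k = 15163$ ($k = 14237 + 926 = 15163$)
$K = - \frac{96395521}{604351691}$ ($K = - \frac{6147}{39857} - \frac{80}{15163} = - \frac{96395521}{604351691} \approx -0.1595$)
$- K = \left(-1\right) \left(- \frac{96395521}{604351691}\right) = \frac{96395521}{604351691}$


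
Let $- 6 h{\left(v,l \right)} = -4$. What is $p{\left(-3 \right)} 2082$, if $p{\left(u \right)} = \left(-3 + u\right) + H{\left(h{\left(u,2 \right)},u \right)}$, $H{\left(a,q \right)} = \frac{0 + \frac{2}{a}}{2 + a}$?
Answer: $- \frac{40599}{4} \approx -10150.0$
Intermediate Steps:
$h{\left(v,l \right)} = \frac{2}{3}$ ($h{\left(v,l \right)} = \left(- \frac{1}{6}\right) \left(-4\right) = \frac{2}{3}$)
$H{\left(a,q \right)} = \frac{2}{a \left(2 + a\right)}$ ($H{\left(a,q \right)} = \frac{2 \frac{1}{a}}{2 + a} = \frac{2}{a \left(2 + a\right)}$)
$p{\left(u \right)} = - \frac{15}{8} + u$ ($p{\left(u \right)} = \left(-3 + u\right) + \frac{2}{\frac{2}{3} \left(2 + \frac{2}{3}\right)} = \left(-3 + u\right) + 2 \cdot \frac{3}{2} \frac{1}{\frac{8}{3}} = \left(-3 + u\right) + 2 \cdot \frac{3}{2} \cdot \frac{3}{8} = \left(-3 + u\right) + \frac{9}{8} = - \frac{15}{8} + u$)
$p{\left(-3 \right)} 2082 = \left(- \frac{15}{8} - 3\right) 2082 = \left(- \frac{39}{8}\right) 2082 = - \frac{40599}{4}$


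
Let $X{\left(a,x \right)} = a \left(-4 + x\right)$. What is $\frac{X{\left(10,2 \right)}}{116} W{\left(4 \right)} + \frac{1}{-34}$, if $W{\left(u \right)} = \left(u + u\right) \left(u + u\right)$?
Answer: $- \frac{10909}{986} \approx -11.064$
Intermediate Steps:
$W{\left(u \right)} = 4 u^{2}$ ($W{\left(u \right)} = 2 u 2 u = 4 u^{2}$)
$\frac{X{\left(10,2 \right)}}{116} W{\left(4 \right)} + \frac{1}{-34} = \frac{10 \left(-4 + 2\right)}{116} \cdot 4 \cdot 4^{2} + \frac{1}{-34} = 10 \left(-2\right) \frac{1}{116} \cdot 4 \cdot 16 - \frac{1}{34} = \left(-20\right) \frac{1}{116} \cdot 64 - \frac{1}{34} = \left(- \frac{5}{29}\right) 64 - \frac{1}{34} = - \frac{320}{29} - \frac{1}{34} = - \frac{10909}{986}$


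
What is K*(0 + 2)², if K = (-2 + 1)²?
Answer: 4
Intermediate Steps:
K = 1 (K = (-1)² = 1)
K*(0 + 2)² = 1*(0 + 2)² = 1*2² = 1*4 = 4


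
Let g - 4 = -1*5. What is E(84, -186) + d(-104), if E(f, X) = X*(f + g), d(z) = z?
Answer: -15542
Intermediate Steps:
g = -1 (g = 4 - 1*5 = 4 - 5 = -1)
E(f, X) = X*(-1 + f) (E(f, X) = X*(f - 1) = X*(-1 + f))
E(84, -186) + d(-104) = -186*(-1 + 84) - 104 = -186*83 - 104 = -15438 - 104 = -15542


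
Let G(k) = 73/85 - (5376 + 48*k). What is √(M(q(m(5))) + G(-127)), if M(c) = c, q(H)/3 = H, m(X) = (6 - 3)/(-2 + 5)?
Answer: 2*√1307470/85 ≈ 26.905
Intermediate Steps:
m(X) = 1 (m(X) = 3/3 = 3*(⅓) = 1)
q(H) = 3*H
G(k) = -456887/85 - 48*k (G(k) = 73*(1/85) - (5376 + 48*k) = 73/85 - 48*(112 + k) = 73/85 + (-5376 - 48*k) = -456887/85 - 48*k)
√(M(q(m(5))) + G(-127)) = √(3*1 + (-456887/85 - 48*(-127))) = √(3 + (-456887/85 + 6096)) = √(3 + 61273/85) = √(61528/85) = 2*√1307470/85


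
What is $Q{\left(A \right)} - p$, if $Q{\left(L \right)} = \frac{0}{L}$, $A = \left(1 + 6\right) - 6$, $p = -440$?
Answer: $440$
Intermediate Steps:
$A = 1$ ($A = 7 - 6 = 1$)
$Q{\left(L \right)} = 0$
$Q{\left(A \right)} - p = 0 - -440 = 0 + 440 = 440$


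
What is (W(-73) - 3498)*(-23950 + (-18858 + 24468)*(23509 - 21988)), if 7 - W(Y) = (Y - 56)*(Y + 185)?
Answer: 93231579020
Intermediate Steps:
W(Y) = 7 - (-56 + Y)*(185 + Y) (W(Y) = 7 - (Y - 56)*(Y + 185) = 7 - (-56 + Y)*(185 + Y))
(W(-73) - 3498)*(-23950 + (-18858 + 24468)*(23509 - 21988)) = ((10367 - 1*(-73)² - 129*(-73)) - 3498)*(-23950 + (-18858 + 24468)*(23509 - 21988)) = ((10367 - 1*5329 + 9417) - 3498)*(-23950 + 5610*1521) = ((10367 - 5329 + 9417) - 3498)*(-23950 + 8532810) = (14455 - 3498)*8508860 = 10957*8508860 = 93231579020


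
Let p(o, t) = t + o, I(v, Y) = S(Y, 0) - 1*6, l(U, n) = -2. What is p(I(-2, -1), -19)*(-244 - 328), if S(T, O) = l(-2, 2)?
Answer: 15444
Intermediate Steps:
S(T, O) = -2
I(v, Y) = -8 (I(v, Y) = -2 - 1*6 = -2 - 6 = -8)
p(o, t) = o + t
p(I(-2, -1), -19)*(-244 - 328) = (-8 - 19)*(-244 - 328) = -27*(-572) = 15444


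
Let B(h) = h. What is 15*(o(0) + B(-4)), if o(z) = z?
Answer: -60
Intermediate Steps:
15*(o(0) + B(-4)) = 15*(0 - 4) = 15*(-4) = -60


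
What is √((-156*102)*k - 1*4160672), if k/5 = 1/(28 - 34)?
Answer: 2*I*√1036853 ≈ 2036.5*I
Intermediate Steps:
k = -⅚ (k = 5/(28 - 34) = 5/(-6) = 5*(-⅙) = -⅚ ≈ -0.83333)
√((-156*102)*k - 1*4160672) = √(-156*102*(-⅚) - 1*4160672) = √(-15912*(-⅚) - 4160672) = √(13260 - 4160672) = √(-4147412) = 2*I*√1036853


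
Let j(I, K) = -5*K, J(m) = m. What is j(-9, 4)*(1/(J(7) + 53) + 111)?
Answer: -6661/3 ≈ -2220.3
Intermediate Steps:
j(-9, 4)*(1/(J(7) + 53) + 111) = (-5*4)*(1/(7 + 53) + 111) = -20*(1/60 + 111) = -20*6661/60 = -6661/3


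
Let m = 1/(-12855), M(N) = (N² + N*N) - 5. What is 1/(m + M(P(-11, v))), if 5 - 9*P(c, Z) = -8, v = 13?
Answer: -347085/287122 ≈ -1.2088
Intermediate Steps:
P(c, Z) = 13/9 (P(c, Z) = 5/9 - ⅑*(-8) = 5/9 + 8/9 = 13/9)
M(N) = -5 + 2*N² (M(N) = (N² + N²) - 5 = 2*N² - 5 = -5 + 2*N²)
m = -1/12855 ≈ -7.7791e-5
1/(m + M(P(-11, v))) = 1/(-1/12855 + (-5 + 2*(13/9)²)) = 1/(-1/12855 + (-5 + 2*(169/81))) = 1/(-1/12855 + (-5 + 338/81)) = 1/(-1/12855 - 67/81) = 1/(-287122/347085) = -347085/287122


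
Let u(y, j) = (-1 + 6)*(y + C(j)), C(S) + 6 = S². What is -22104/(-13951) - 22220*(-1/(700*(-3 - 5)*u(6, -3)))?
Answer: 37572977/25111800 ≈ 1.4962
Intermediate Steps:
C(S) = -6 + S²
u(y, j) = -30 + 5*y + 5*j² (u(y, j) = (-1 + 6)*(y + (-6 + j²)) = 5*(-6 + y + j²) = -30 + 5*y + 5*j²)
-22104/(-13951) - 22220*(-1/(700*(-3 - 5)*u(6, -3))) = -22104/(-13951) - 22220*(-1/(700*(-3 - 5)*(-30 + 5*6 + 5*(-3)²))) = -22104*(-1/13951) - 22220*1/(5600*(-30 + 30 + 5*9)) = 22104/13951 - 22220*1/(5600*(-30 + 30 + 45)) = 22104/13951 - 22220/(((45*(-8))*(-25))*28) = 22104/13951 - 22220/(-360*(-25)*28) = 22104/13951 - 22220/(9000*28) = 22104/13951 - 22220/252000 = 22104/13951 - 22220*1/252000 = 22104/13951 - 1111/12600 = 37572977/25111800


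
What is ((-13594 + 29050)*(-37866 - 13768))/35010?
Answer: -133009184/5835 ≈ -22795.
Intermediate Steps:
((-13594 + 29050)*(-37866 - 13768))/35010 = (15456*(-51634))*(1/35010) = -798055104*1/35010 = -133009184/5835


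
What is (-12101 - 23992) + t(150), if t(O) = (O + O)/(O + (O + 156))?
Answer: -1371509/38 ≈ -36092.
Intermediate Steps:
t(O) = 2*O/(156 + 2*O) (t(O) = (2*O)/(O + (156 + O)) = (2*O)/(156 + 2*O) = 2*O/(156 + 2*O))
(-12101 - 23992) + t(150) = (-12101 - 23992) + 150/(78 + 150) = -36093 + 150/228 = -36093 + 150*(1/228) = -36093 + 25/38 = -1371509/38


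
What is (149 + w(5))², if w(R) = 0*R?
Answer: 22201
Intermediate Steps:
w(R) = 0
(149 + w(5))² = (149 + 0)² = 149² = 22201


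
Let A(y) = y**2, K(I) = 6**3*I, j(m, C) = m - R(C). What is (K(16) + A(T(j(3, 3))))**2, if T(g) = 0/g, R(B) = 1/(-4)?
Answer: 11943936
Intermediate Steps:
R(B) = -1/4
j(m, C) = 1/4 + m (j(m, C) = m - 1*(-1/4) = m + 1/4 = 1/4 + m)
K(I) = 216*I
T(g) = 0
(K(16) + A(T(j(3, 3))))**2 = (216*16 + 0**2)**2 = (3456 + 0)**2 = 3456**2 = 11943936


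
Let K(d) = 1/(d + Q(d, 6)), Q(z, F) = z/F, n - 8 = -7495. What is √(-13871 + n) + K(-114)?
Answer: -1/133 + I*√21358 ≈ -0.0075188 + 146.14*I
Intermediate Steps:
n = -7487 (n = 8 - 7495 = -7487)
K(d) = 6/(7*d) (K(d) = 1/(d + d/6) = 1/(7*d/6) = 6/(7*d))
√(-13871 + n) + K(-114) = √(-13871 - 7487) + (6/7)/(-114) = √(-21358) + (6/7)*(-1/114) = I*√21358 - 1/133 = -1/133 + I*√21358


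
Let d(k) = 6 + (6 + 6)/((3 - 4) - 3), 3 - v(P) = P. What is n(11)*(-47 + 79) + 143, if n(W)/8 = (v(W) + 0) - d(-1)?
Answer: -2673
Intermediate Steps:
v(P) = 3 - P
d(k) = 3 (d(k) = 6 + 12/(-1 - 3) = 6 + 12/(-4) = 6 + 12*(-1/4) = 6 - 3 = 3)
n(W) = -8*W (n(W) = 8*(((3 - W) + 0) - 1*3) = 8*((3 - W) - 3) = 8*(-W) = -8*W)
n(11)*(-47 + 79) + 143 = (-8*11)*(-47 + 79) + 143 = -88*32 + 143 = -2816 + 143 = -2673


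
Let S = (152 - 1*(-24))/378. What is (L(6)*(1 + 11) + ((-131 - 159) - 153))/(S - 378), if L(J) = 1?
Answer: 81459/71354 ≈ 1.1416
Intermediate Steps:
S = 88/189 (S = (152 + 24)*(1/378) = 176*(1/378) = 88/189 ≈ 0.46561)
(L(6)*(1 + 11) + ((-131 - 159) - 153))/(S - 378) = (1*(1 + 11) + ((-131 - 159) - 153))/(88/189 - 378) = (1*12 + (-290 - 153))/(-71354/189) = (12 - 443)*(-189/71354) = -431*(-189/71354) = 81459/71354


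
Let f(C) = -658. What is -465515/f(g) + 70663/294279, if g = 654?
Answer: 137037784939/193635582 ≈ 707.71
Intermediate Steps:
-465515/f(g) + 70663/294279 = -465515/(-658) + 70663/294279 = -465515*(-1/658) + 70663*(1/294279) = 465515/658 + 70663/294279 = 137037784939/193635582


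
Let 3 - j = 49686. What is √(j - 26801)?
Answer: 2*I*√19121 ≈ 276.56*I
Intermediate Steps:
j = -49683 (j = 3 - 1*49686 = 3 - 49686 = -49683)
√(j - 26801) = √(-49683 - 26801) = √(-76484) = 2*I*√19121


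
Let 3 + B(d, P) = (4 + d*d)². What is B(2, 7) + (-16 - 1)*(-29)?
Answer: 554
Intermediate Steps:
B(d, P) = -3 + (4 + d²)² (B(d, P) = -3 + (4 + d*d)² = -3 + (4 + d²)²)
B(2, 7) + (-16 - 1)*(-29) = (-3 + (4 + 2²)²) + (-16 - 1)*(-29) = (-3 + (4 + 4)²) - 17*(-29) = (-3 + 8²) + 493 = (-3 + 64) + 493 = 61 + 493 = 554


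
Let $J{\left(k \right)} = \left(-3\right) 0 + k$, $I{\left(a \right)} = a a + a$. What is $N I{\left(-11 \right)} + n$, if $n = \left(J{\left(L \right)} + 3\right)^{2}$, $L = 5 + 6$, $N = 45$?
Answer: $5146$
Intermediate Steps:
$L = 11$
$I{\left(a \right)} = a + a^{2}$ ($I{\left(a \right)} = a^{2} + a = a + a^{2}$)
$J{\left(k \right)} = k$ ($J{\left(k \right)} = 0 + k = k$)
$n = 196$ ($n = \left(11 + 3\right)^{2} = 14^{2} = 196$)
$N I{\left(-11 \right)} + n = 45 \left(- 11 \left(1 - 11\right)\right) + 196 = 45 \left(\left(-11\right) \left(-10\right)\right) + 196 = 45 \cdot 110 + 196 = 4950 + 196 = 5146$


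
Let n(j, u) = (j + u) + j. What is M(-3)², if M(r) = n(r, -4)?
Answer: 100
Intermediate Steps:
n(j, u) = u + 2*j
M(r) = -4 + 2*r
M(-3)² = (-4 + 2*(-3))² = (-4 - 6)² = (-10)² = 100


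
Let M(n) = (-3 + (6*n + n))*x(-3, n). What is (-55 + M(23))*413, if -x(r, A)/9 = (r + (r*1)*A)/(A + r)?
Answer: 10457573/5 ≈ 2.0915e+6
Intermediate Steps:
x(r, A) = -9*(r + A*r)/(A + r) (x(r, A) = -9*(r + (r*1)*A)/(A + r) = -9*(r + r*A)/(A + r) = -9*(r + A*r)/(A + r))
M(n) = 27*(1 + n)*(-3 + 7*n)/(-3 + n) (M(n) = (-3 + (6*n + n))*(-9*(-3)*(1 + n)/(n - 3)) = (-3 + 7*n)*(-9*(-3)*(1 + n)/(-3 + n)) = (-3 + 7*n)*(27*(1 + n)/(-3 + n)) = 27*(1 + n)*(-3 + 7*n)/(-3 + n))
(-55 + M(23))*413 = (-55 + 27*(1 + 23)*(-3 + 7*23)/(-3 + 23))*413 = (-55 + 27*24*(-3 + 161)/20)*413 = (-55 + 27*(1/20)*24*158)*413 = (-55 + 25596/5)*413 = (25321/5)*413 = 10457573/5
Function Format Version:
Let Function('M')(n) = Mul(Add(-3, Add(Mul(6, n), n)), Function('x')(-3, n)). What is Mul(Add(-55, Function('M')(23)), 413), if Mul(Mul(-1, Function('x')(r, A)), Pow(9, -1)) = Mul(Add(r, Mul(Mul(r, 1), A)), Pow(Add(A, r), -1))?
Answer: Rational(10457573, 5) ≈ 2.0915e+6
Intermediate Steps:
Function('x')(r, A) = Mul(-9, Pow(Add(A, r), -1), Add(r, Mul(A, r))) (Function('x')(r, A) = Mul(-9, Mul(Add(r, Mul(Mul(r, 1), A)), Pow(Add(A, r), -1))) = Mul(-9, Mul(Add(r, Mul(r, A)), Pow(Add(A, r), -1))) = Mul(-9, Mul(Add(r, Mul(A, r)), Pow(Add(A, r), -1))) = Mul(-9, Mul(Pow(Add(A, r), -1), Add(r, Mul(A, r)))) = Mul(-9, Pow(Add(A, r), -1), Add(r, Mul(A, r))))
Function('M')(n) = Mul(27, Pow(Add(-3, n), -1), Add(1, n), Add(-3, Mul(7, n))) (Function('M')(n) = Mul(Add(-3, Add(Mul(6, n), n)), Mul(-9, -3, Pow(Add(n, -3), -1), Add(1, n))) = Mul(Add(-3, Mul(7, n)), Mul(-9, -3, Pow(Add(-3, n), -1), Add(1, n))) = Mul(Add(-3, Mul(7, n)), Mul(27, Pow(Add(-3, n), -1), Add(1, n))) = Mul(27, Pow(Add(-3, n), -1), Add(1, n), Add(-3, Mul(7, n))))
Mul(Add(-55, Function('M')(23)), 413) = Mul(Add(-55, Mul(27, Pow(Add(-3, 23), -1), Add(1, 23), Add(-3, Mul(7, 23)))), 413) = Mul(Add(-55, Mul(27, Pow(20, -1), 24, Add(-3, 161))), 413) = Mul(Add(-55, Mul(27, Rational(1, 20), 24, 158)), 413) = Mul(Add(-55, Rational(25596, 5)), 413) = Mul(Rational(25321, 5), 413) = Rational(10457573, 5)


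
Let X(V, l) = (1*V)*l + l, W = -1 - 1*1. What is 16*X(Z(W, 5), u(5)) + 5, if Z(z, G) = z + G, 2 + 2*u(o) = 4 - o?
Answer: -91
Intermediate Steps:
W = -2 (W = -1 - 1 = -2)
u(o) = 1 - o/2 (u(o) = -1 + (4 - o)/2 = -1 + (2 - o/2) = 1 - o/2)
Z(z, G) = G + z
X(V, l) = l + V*l (X(V, l) = V*l + l = l + V*l)
16*X(Z(W, 5), u(5)) + 5 = 16*((1 - ½*5)*(1 + (5 - 2))) + 5 = 16*((1 - 5/2)*(1 + 3)) + 5 = 16*(-3/2*4) + 5 = 16*(-6) + 5 = -96 + 5 = -91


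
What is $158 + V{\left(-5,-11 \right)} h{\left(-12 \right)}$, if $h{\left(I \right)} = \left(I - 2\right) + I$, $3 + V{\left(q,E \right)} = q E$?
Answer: $-1194$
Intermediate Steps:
$V{\left(q,E \right)} = -3 + E q$ ($V{\left(q,E \right)} = -3 + q E = -3 + E q$)
$h{\left(I \right)} = -2 + 2 I$ ($h{\left(I \right)} = \left(-2 + I\right) + I = -2 + 2 I$)
$158 + V{\left(-5,-11 \right)} h{\left(-12 \right)} = 158 + \left(-3 - -55\right) \left(-2 + 2 \left(-12\right)\right) = 158 + \left(-3 + 55\right) \left(-2 - 24\right) = 158 + 52 \left(-26\right) = 158 - 1352 = -1194$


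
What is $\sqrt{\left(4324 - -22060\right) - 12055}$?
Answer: $\sqrt{14329} \approx 119.7$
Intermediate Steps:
$\sqrt{\left(4324 - -22060\right) - 12055} = \sqrt{\left(4324 + 22060\right) - 12055} = \sqrt{26384 - 12055} = \sqrt{14329}$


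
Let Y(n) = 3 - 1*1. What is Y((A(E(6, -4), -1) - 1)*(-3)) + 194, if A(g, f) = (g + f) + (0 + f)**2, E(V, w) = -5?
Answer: 196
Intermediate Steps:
A(g, f) = f + g + f**2 (A(g, f) = (f + g) + f**2 = f + g + f**2)
Y(n) = 2 (Y(n) = 3 - 1 = 2)
Y((A(E(6, -4), -1) - 1)*(-3)) + 194 = 2 + 194 = 196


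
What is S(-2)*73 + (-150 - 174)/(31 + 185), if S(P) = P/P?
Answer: 143/2 ≈ 71.500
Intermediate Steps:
S(P) = 1
S(-2)*73 + (-150 - 174)/(31 + 185) = 1*73 + (-150 - 174)/(31 + 185) = 73 - 324/216 = 73 - 324*1/216 = 73 - 3/2 = 143/2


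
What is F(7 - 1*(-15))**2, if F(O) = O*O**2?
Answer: 113379904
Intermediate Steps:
F(O) = O**3
F(7 - 1*(-15))**2 = ((7 - 1*(-15))**3)**2 = ((7 + 15)**3)**2 = (22**3)**2 = 10648**2 = 113379904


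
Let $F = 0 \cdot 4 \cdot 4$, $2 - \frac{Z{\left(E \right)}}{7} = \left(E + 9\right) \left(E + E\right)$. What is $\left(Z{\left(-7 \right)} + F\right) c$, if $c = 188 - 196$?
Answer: $-1680$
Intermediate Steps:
$Z{\left(E \right)} = 14 - 14 E \left(9 + E\right)$ ($Z{\left(E \right)} = 14 - 7 \left(E + 9\right) \left(E + E\right) = 14 - 7 \left(9 + E\right) 2 E = 14 - 7 \cdot 2 E \left(9 + E\right) = 14 - 14 E \left(9 + E\right)$)
$c = -8$
$F = 0$ ($F = 0 \cdot 4 = 0$)
$\left(Z{\left(-7 \right)} + F\right) c = \left(\left(14 - -882 - 14 \left(-7\right)^{2}\right) + 0\right) \left(-8\right) = \left(\left(14 + 882 - 686\right) + 0\right) \left(-8\right) = \left(210 + 0\right) \left(-8\right) = 210 \left(-8\right) = -1680$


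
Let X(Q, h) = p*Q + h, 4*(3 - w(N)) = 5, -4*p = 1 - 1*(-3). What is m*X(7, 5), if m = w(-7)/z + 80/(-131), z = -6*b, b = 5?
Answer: 10517/7860 ≈ 1.3380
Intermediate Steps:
p = -1 (p = -(1 - 1*(-3))/4 = -(1 + 3)/4 = -1/4*4 = -1)
z = -30 (z = -6*5 = -30)
w(N) = 7/4 (w(N) = 3 - 1/4*5 = 3 - 5/4 = 7/4)
X(Q, h) = h - Q (X(Q, h) = -Q + h = h - Q)
m = -10517/15720 (m = (7/4)/(-30) + 80/(-131) = (7/4)*(-1/30) + 80*(-1/131) = -7/120 - 80/131 = -10517/15720 ≈ -0.66902)
m*X(7, 5) = -10517*(5 - 1*7)/15720 = -10517*(5 - 7)/15720 = -10517/15720*(-2) = 10517/7860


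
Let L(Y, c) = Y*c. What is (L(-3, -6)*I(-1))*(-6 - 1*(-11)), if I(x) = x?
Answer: -90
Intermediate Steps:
(L(-3, -6)*I(-1))*(-6 - 1*(-11)) = (-3*(-6)*(-1))*(-6 - 1*(-11)) = (18*(-1))*(-6 + 11) = -18*5 = -90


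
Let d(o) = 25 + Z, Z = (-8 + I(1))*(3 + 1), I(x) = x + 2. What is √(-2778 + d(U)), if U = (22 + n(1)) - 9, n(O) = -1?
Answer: I*√2773 ≈ 52.659*I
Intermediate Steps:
I(x) = 2 + x
Z = -20 (Z = (-8 + (2 + 1))*(3 + 1) = (-8 + 3)*4 = -5*4 = -20)
U = 12 (U = (22 - 1) - 9 = 21 - 9 = 12)
d(o) = 5 (d(o) = 25 - 20 = 5)
√(-2778 + d(U)) = √(-2778 + 5) = √(-2773) = I*√2773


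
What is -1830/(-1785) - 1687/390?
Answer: -153173/46410 ≈ -3.3004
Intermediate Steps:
-1830/(-1785) - 1687/390 = -1830*(-1/1785) - 1687*1/390 = 122/119 - 1687/390 = -153173/46410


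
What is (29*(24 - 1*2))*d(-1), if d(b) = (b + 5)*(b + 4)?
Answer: 7656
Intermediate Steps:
d(b) = (4 + b)*(5 + b) (d(b) = (5 + b)*(4 + b) = (4 + b)*(5 + b))
(29*(24 - 1*2))*d(-1) = (29*(24 - 1*2))*(20 + (-1)**2 + 9*(-1)) = (29*(24 - 2))*(20 + 1 - 9) = (29*22)*12 = 638*12 = 7656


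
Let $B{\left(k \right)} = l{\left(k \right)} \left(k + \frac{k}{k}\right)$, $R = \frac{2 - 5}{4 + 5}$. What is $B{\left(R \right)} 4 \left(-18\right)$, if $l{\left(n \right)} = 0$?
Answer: $0$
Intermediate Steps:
$R = - \frac{1}{3}$ ($R = - \frac{3}{9} = \left(-3\right) \frac{1}{9} = - \frac{1}{3} \approx -0.33333$)
$B{\left(k \right)} = 0$ ($B{\left(k \right)} = 0 \left(k + \frac{k}{k}\right) = 0 \left(k + 1\right) = 0 \left(1 + k\right) = 0$)
$B{\left(R \right)} 4 \left(-18\right) = 0 \cdot 4 \left(-18\right) = 0 \left(-18\right) = 0$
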